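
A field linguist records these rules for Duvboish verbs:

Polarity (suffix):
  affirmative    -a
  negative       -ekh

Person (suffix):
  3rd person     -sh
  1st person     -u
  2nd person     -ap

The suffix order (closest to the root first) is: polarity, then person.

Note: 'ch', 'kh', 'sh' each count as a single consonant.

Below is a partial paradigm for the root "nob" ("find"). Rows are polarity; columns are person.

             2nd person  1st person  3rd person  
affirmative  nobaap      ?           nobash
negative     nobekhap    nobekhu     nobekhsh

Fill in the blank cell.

nobau

Attach polarity affirmative -a → noba.
Attach person 1st person -u → nobau.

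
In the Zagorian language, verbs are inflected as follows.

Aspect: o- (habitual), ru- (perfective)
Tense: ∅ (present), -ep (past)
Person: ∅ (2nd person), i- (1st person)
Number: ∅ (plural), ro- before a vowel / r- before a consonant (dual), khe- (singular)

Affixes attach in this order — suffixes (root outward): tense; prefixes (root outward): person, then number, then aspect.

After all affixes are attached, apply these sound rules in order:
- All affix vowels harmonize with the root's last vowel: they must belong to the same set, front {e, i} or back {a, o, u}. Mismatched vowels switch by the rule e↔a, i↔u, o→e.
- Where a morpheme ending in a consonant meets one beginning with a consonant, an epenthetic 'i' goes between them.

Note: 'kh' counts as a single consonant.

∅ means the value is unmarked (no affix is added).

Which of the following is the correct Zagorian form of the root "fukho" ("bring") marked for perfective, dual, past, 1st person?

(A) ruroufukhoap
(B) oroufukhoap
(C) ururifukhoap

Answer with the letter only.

A

Attach person 1st person i- → ifukho.
Attach number dual ro- (before vowel 'i') → roifukho.
Attach aspect perfective ru- → ruroifukho.
Attach tense past -ep → ruroifukhoep.
Apply vowel harmony: ruroifukhoep → ruroufukhoap.
Epenthesis: no change.
So the correct form is ruroufukhoap, option (A).
(C) ururifukhoap is wrong: it has the affixes in the wrong order.
(B) oroufukhoap is wrong: it uses habitual instead of perfective for aspect.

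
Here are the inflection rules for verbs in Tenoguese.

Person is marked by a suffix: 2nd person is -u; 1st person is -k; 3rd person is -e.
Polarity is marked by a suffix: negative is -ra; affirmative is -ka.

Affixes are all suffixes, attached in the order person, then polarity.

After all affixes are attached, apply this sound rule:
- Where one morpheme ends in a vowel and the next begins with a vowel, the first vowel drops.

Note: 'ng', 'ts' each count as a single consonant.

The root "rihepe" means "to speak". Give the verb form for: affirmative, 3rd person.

rihepeka

Attach person 3rd person -e → rihepee.
Attach polarity affirmative -ka → rihepeeka.
Apply vowel deletion: rihepeeka → rihepeka.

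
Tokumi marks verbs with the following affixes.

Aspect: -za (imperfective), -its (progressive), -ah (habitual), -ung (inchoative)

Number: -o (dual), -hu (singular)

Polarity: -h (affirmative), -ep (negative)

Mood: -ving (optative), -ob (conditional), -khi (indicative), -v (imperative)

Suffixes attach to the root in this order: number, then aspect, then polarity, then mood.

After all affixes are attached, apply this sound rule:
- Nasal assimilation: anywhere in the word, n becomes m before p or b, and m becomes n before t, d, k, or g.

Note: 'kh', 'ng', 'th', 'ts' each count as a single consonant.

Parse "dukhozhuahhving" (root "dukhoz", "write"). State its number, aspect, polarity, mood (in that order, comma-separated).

Segment: dukhoz-hu-ah-h-ving.
number: -hu → singular.
aspect: -ah → habitual.
polarity: -h → affirmative.
mood: -ving → optative.

singular, habitual, affirmative, optative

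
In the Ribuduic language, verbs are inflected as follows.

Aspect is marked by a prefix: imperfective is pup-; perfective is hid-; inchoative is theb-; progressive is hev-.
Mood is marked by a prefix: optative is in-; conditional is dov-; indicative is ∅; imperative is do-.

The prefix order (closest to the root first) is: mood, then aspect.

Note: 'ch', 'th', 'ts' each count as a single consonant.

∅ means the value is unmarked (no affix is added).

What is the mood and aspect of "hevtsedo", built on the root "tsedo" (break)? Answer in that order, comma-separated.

Segment: hev-tsedo.
mood: ∅ → indicative.
aspect: hev- → progressive.

indicative, progressive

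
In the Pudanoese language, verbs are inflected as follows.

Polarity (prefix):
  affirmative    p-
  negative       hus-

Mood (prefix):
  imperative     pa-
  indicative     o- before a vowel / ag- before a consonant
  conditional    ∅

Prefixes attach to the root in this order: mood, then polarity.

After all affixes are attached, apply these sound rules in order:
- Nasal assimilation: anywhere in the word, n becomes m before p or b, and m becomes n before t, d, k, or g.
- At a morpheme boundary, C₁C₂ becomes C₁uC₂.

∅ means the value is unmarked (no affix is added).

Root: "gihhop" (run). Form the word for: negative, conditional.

mood = conditional: zero marking, form stays gihhop.
Attach polarity negative hus- → husgihhop.
Nasal assimilation: no change.
Apply epenthesis: husgihhop → husugihhop.

husugihhop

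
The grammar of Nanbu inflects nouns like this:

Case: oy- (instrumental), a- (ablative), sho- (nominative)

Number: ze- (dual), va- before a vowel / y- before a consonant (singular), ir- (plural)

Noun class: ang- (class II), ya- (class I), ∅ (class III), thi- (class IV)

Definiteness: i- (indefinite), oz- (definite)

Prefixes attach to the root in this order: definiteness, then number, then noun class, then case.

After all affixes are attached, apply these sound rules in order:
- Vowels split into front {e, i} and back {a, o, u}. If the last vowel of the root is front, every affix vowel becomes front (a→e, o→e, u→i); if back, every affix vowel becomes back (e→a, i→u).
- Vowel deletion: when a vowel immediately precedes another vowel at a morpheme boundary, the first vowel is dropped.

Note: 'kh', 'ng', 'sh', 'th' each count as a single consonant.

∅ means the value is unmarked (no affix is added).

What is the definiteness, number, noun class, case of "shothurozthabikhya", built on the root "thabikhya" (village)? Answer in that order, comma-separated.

definite, plural, class IV, nominative

Segment: sho-thi-ir-oz-thabikhya.
definiteness: oz- → definite.
number: ir- → plural.
noun class: thi- → class IV.
case: sho- → nominative.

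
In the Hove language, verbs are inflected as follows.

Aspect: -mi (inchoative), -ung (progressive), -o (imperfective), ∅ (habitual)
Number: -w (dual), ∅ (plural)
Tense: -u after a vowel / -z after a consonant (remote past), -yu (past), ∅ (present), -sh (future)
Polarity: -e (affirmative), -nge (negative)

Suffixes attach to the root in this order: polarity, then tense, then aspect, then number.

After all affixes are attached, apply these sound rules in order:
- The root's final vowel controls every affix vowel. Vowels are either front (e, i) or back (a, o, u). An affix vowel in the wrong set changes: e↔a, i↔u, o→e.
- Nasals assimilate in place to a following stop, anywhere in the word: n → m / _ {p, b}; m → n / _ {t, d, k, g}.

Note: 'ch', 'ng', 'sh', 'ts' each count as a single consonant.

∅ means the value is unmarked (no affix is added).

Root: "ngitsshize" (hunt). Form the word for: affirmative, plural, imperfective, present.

ngitsshizeee

Attach polarity affirmative -e → ngitsshizee.
tense = present: zero marking, form stays ngitsshizee.
Attach aspect imperfective -o → ngitsshizeeo.
number = plural: zero marking, form stays ngitsshizeeo.
Apply vowel harmony: ngitsshizeeo → ngitsshizeee.
Nasal assimilation: no change.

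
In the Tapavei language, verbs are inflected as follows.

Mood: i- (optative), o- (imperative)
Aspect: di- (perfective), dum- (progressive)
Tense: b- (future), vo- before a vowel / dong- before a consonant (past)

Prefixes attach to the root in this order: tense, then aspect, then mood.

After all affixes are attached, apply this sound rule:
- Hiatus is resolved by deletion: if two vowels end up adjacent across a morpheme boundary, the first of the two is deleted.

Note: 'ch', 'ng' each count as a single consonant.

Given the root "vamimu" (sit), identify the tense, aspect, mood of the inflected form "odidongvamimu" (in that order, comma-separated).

past, perfective, imperative

Segment: o-di-dong-vamimu.
tense: vo/dong- → past.
aspect: di- → perfective.
mood: o- → imperative.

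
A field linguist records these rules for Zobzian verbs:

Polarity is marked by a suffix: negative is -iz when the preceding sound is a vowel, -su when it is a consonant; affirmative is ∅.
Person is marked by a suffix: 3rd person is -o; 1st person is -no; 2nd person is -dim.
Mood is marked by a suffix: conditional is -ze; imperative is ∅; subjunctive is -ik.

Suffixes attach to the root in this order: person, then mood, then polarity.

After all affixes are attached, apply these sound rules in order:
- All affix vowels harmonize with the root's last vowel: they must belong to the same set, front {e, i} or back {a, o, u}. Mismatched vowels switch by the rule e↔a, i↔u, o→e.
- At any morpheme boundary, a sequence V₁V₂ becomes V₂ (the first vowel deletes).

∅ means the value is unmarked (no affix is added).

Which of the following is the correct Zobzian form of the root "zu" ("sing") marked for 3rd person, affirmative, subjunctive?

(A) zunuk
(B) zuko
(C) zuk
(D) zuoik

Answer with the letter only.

C

Attach person 3rd person -o → zuo.
Attach mood subjunctive -ik → zuoik.
polarity = affirmative: zero marking, form stays zuoik.
Apply vowel harmony: zuoik → zuouk.
Apply vowel deletion: zuouk → zuk.
So the correct form is zuk, option (C).
(A) zunuk is wrong: it uses 1st person instead of 3rd person for person.
(D) zuoik is wrong: it fails to apply the sound rule(s).
(B) zuko is wrong: it has the affixes in the wrong order.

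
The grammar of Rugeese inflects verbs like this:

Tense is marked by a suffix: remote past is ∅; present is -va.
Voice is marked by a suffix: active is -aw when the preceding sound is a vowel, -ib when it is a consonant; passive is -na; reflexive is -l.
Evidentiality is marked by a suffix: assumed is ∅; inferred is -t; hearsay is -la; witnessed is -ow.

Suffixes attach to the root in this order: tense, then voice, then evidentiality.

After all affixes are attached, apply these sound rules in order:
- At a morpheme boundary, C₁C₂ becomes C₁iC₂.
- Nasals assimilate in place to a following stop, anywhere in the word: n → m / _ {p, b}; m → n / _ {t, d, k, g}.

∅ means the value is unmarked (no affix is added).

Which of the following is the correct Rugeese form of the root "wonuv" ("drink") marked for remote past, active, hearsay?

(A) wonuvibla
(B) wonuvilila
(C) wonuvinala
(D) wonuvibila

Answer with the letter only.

tense = remote past: zero marking, form stays wonuv.
Attach voice active -ib (after consonant 'v') → wonuvib.
Attach evidentiality hearsay -la → wonuvibla.
Apply epenthesis: wonuvibla → wonuvibila.
Nasal assimilation: no change.
So the correct form is wonuvibila, option (D).
(A) wonuvibla is wrong: it fails to apply the sound rule(s).
(C) wonuvinala is wrong: it uses passive instead of active for voice.
(B) wonuvilila is wrong: it uses reflexive instead of active for voice.

D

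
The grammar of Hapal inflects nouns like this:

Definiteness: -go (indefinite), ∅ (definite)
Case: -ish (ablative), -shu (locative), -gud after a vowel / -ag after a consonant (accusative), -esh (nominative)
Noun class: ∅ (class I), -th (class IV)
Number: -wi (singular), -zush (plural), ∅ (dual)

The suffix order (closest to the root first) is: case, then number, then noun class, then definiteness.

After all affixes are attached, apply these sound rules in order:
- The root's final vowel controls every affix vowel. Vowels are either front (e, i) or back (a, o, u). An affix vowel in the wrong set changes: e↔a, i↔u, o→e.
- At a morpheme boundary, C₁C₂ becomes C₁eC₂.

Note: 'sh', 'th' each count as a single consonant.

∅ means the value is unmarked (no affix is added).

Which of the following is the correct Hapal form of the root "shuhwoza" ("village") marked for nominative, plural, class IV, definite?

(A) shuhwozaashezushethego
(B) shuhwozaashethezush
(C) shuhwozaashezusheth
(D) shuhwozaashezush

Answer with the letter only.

Attach case nominative -esh → shuhwozaesh.
Attach number plural -zush → shuhwozaeshzush.
Attach noun class class IV -th → shuhwozaeshzushth.
definiteness = definite: zero marking, form stays shuhwozaeshzushth.
Apply vowel harmony: shuhwozaeshzushth → shuhwozaashzushth.
Apply epenthesis: shuhwozaashzushth → shuhwozaashezusheth.
So the correct form is shuhwozaashezusheth, option (C).
(D) shuhwozaashezush is wrong: it uses class I instead of class IV for noun class.
(B) shuhwozaashethezush is wrong: it has the affixes in the wrong order.
(A) shuhwozaashezushethego is wrong: it uses indefinite instead of definite for definiteness.

C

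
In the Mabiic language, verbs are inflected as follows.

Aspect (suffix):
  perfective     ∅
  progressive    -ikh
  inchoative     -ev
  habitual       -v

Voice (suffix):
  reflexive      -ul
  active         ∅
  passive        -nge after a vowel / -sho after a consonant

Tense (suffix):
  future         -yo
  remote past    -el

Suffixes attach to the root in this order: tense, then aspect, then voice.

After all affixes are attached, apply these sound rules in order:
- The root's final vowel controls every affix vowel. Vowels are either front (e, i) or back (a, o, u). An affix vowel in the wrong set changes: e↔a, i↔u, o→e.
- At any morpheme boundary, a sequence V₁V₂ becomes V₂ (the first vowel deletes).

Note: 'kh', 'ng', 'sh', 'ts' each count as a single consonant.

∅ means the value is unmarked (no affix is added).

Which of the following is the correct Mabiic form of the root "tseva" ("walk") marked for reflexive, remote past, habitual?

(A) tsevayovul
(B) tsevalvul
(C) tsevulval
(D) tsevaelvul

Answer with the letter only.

B

Attach tense remote past -el → tsevael.
Attach aspect habitual -v → tsevaelv.
Attach voice reflexive -ul → tsevaelvul.
Apply vowel harmony: tsevaelvul → tsevaalvul.
Apply vowel deletion: tsevaalvul → tsevalvul.
So the correct form is tsevalvul, option (B).
(C) tsevulval is wrong: it has the affixes in the wrong order.
(A) tsevayovul is wrong: it uses future instead of remote past for tense.
(D) tsevaelvul is wrong: it fails to apply the sound rule(s).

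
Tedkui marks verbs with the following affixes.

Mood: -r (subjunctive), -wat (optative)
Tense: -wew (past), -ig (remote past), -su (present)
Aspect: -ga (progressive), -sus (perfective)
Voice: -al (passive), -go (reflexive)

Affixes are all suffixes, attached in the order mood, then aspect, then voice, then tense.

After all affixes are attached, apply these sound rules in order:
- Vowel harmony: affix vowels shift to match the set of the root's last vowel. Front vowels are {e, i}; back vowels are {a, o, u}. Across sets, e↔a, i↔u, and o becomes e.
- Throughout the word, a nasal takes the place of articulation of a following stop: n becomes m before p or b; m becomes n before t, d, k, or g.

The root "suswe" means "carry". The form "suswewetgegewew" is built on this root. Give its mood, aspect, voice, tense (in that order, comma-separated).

Segment: suswe-wat-ga-go-wew.
mood: -wat → optative.
aspect: -ga → progressive.
voice: -go → reflexive.
tense: -wew → past.

optative, progressive, reflexive, past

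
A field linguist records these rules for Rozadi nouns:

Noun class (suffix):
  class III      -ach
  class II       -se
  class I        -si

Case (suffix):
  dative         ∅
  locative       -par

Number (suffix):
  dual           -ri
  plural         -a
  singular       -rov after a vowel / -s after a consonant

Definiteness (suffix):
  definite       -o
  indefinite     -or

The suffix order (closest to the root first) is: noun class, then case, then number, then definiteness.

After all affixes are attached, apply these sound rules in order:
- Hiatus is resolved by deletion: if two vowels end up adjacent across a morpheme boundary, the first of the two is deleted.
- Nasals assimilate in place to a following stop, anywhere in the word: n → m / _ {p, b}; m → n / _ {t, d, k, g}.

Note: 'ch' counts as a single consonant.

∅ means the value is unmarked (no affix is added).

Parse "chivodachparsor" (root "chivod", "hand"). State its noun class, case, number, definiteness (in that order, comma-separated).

class III, locative, singular, indefinite

Segment: chivod-ach-par-s-or.
noun class: -ach → class III.
case: -par → locative.
number: -rov/s → singular.
definiteness: -or → indefinite.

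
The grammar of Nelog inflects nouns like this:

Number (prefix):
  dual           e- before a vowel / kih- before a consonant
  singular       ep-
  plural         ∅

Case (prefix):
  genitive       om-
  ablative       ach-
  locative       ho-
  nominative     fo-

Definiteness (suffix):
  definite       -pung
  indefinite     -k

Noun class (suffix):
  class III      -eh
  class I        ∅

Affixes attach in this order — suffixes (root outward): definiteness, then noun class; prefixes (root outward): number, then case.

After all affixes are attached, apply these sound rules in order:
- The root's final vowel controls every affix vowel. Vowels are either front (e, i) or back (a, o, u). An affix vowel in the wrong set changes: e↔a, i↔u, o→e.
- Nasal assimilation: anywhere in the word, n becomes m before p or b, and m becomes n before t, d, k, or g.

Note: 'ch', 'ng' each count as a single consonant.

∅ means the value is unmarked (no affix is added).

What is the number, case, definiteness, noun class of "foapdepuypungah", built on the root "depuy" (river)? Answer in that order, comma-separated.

Segment: fo-ep-depuy-pung-eh.
number: ep- → singular.
case: fo- → nominative.
definiteness: -pung → definite.
noun class: -eh → class III.

singular, nominative, definite, class III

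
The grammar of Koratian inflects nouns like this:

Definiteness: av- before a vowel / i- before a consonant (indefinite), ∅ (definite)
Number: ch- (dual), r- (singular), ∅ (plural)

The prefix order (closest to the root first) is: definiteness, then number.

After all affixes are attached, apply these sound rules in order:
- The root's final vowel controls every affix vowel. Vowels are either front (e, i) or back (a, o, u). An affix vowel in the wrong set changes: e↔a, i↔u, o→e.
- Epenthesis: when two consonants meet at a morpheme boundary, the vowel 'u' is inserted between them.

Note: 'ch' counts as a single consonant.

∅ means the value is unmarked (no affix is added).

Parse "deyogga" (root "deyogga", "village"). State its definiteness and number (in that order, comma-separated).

Segment: deyogga.
definiteness: ∅ → definite.
number: ∅ → plural.

definite, plural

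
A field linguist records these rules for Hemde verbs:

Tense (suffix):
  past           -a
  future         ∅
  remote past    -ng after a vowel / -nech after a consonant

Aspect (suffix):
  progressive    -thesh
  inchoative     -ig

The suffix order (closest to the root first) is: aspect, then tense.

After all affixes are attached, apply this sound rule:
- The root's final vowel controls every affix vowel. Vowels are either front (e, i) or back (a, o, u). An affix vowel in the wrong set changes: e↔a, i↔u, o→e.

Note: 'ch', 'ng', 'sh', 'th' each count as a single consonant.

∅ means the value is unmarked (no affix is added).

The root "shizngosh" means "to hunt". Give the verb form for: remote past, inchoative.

shizngoshugnach

Attach aspect inchoative -ig → shizngoshig.
Attach tense remote past -nech (after consonant 'g') → shizngoshignech.
Apply vowel harmony: shizngoshignech → shizngoshugnach.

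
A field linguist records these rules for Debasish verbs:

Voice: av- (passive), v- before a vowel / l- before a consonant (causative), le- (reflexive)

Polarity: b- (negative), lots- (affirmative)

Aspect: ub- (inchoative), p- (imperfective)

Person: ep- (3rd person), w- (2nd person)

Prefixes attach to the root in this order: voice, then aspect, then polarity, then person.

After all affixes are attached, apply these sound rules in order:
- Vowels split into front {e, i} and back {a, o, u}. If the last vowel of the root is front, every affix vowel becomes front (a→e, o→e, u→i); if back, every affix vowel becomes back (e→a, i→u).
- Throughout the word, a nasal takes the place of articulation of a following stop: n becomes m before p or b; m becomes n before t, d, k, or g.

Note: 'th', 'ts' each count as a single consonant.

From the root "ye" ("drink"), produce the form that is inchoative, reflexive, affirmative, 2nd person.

wletsibleye

Attach voice reflexive le- → leye.
Attach aspect inchoative ub- → ubleye.
Attach polarity affirmative lots- → lotsubleye.
Attach person 2nd person w- → wlotsubleye.
Apply vowel harmony: wlotsubleye → wletsibleye.
Nasal assimilation: no change.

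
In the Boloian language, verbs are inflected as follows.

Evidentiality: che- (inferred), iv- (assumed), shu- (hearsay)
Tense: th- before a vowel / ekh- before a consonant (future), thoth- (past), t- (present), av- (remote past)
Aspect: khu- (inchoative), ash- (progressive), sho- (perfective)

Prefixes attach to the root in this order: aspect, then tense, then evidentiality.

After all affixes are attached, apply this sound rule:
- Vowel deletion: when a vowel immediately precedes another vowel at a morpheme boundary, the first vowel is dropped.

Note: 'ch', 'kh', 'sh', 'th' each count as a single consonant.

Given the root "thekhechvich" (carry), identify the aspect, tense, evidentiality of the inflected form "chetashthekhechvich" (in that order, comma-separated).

Segment: che-t-ash-thekhechvich.
aspect: ash- → progressive.
tense: t- → present.
evidentiality: che- → inferred.

progressive, present, inferred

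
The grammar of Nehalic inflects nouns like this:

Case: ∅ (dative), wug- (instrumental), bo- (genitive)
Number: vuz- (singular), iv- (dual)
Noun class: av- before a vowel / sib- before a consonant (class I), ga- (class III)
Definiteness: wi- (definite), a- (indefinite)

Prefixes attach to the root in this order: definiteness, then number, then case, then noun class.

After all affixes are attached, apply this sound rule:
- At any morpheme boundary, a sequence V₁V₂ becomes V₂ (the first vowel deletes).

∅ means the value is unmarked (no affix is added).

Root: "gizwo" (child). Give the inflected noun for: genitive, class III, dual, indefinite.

Attach definiteness indefinite a- → agizwo.
Attach number dual iv- → ivagizwo.
Attach case genitive bo- → boivagizwo.
Attach noun class class III ga- → gaboivagizwo.
Apply vowel deletion: gaboivagizwo → gabivagizwo.

gabivagizwo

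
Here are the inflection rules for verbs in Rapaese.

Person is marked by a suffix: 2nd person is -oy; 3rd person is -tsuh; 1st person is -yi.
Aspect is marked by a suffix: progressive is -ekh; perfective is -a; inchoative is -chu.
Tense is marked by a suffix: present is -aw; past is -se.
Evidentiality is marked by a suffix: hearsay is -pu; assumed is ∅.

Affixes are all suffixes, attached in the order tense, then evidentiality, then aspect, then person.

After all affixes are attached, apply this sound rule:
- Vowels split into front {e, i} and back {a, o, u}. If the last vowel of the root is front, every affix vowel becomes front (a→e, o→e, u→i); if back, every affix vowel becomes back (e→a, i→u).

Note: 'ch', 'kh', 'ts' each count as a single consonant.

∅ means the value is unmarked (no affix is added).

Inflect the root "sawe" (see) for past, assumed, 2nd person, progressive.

Attach tense past -se → sawese.
evidentiality = assumed: zero marking, form stays sawese.
Attach aspect progressive -ekh → saweseekh.
Attach person 2nd person -oy → saweseekhoy.
Apply vowel harmony: saweseekhoy → saweseekhey.

saweseekhey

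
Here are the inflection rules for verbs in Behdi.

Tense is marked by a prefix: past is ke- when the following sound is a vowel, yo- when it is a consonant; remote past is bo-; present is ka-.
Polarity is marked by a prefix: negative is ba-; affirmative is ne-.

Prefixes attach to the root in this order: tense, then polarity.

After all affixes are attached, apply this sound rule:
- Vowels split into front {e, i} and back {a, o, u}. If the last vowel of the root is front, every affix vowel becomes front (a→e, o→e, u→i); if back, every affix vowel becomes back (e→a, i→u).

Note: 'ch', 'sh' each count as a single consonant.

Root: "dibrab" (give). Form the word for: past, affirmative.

nayodibrab

Attach tense past yo- (before consonant 'd') → yodibrab.
Attach polarity affirmative ne- → neyodibrab.
Apply vowel harmony: neyodibrab → nayodibrab.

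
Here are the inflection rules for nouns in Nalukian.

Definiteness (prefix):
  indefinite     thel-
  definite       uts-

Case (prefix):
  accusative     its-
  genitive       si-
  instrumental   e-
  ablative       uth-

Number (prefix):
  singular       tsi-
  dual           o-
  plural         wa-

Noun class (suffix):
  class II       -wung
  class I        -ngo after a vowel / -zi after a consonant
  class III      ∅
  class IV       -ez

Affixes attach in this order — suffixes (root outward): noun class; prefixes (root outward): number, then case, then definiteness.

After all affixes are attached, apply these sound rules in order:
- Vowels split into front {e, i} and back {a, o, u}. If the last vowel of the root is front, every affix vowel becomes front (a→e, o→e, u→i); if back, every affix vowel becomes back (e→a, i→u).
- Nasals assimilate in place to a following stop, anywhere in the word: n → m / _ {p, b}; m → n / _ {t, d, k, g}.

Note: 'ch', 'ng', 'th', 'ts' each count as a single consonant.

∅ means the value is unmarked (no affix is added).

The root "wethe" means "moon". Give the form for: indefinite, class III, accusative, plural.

Attach number plural wa- → wawethe.
Attach case accusative its- → itswawethe.
noun class = class III: zero marking, form stays itswawethe.
Attach definiteness indefinite thel- → thelitswawethe.
Apply vowel harmony: thelitswawethe → thelitswewethe.
Nasal assimilation: no change.

thelitswewethe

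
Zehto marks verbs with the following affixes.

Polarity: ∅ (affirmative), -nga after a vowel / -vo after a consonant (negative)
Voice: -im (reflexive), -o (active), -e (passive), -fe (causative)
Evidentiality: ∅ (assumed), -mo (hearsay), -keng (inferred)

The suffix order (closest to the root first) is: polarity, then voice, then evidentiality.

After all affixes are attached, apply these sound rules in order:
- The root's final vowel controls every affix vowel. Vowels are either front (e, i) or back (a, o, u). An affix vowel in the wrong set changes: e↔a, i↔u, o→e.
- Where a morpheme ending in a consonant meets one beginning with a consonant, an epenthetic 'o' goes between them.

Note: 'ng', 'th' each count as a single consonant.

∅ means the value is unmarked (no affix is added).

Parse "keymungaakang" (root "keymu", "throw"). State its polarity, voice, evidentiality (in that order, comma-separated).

Segment: keymu-nga-e-keng.
polarity: -nga/vo → negative.
voice: -e → passive.
evidentiality: -keng → inferred.

negative, passive, inferred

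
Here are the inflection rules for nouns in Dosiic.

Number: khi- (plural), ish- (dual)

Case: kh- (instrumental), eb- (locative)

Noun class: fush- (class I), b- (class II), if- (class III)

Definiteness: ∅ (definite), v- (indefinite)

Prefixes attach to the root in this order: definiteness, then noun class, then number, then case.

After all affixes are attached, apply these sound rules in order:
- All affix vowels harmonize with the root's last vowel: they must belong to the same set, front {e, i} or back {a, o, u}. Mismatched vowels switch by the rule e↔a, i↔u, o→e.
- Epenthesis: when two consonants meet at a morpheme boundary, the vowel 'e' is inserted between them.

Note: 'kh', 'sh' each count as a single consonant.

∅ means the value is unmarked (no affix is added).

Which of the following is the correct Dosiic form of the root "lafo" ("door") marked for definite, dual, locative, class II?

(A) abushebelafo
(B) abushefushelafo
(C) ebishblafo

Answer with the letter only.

definiteness = definite: zero marking, form stays lafo.
Attach noun class class II b- → blafo.
Attach number dual ish- → ishblafo.
Attach case locative eb- → ebishblafo.
Apply vowel harmony: ebishblafo → abushblafo.
Apply epenthesis: abushblafo → abushebelafo.
So the correct form is abushebelafo, option (A).
(B) abushefushelafo is wrong: it uses class I instead of class II for noun class.
(C) ebishblafo is wrong: it fails to apply the sound rule(s).

A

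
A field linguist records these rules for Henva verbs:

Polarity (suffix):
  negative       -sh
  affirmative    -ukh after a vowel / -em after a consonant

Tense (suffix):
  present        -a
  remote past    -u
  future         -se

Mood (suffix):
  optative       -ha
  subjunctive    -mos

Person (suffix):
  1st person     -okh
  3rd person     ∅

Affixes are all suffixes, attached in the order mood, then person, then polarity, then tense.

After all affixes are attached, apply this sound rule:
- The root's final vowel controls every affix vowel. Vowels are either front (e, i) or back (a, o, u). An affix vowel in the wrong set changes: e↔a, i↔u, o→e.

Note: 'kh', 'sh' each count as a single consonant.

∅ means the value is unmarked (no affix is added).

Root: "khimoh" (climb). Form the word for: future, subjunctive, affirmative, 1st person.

Attach mood subjunctive -mos → khimohmos.
Attach person 1st person -okh → khimohmosokh.
Attach polarity affirmative -em (after consonant 'kh') → khimohmosokhem.
Attach tense future -se → khimohmosokhemse.
Apply vowel harmony: khimohmosokhemse → khimohmosokhamsa.

khimohmosokhamsa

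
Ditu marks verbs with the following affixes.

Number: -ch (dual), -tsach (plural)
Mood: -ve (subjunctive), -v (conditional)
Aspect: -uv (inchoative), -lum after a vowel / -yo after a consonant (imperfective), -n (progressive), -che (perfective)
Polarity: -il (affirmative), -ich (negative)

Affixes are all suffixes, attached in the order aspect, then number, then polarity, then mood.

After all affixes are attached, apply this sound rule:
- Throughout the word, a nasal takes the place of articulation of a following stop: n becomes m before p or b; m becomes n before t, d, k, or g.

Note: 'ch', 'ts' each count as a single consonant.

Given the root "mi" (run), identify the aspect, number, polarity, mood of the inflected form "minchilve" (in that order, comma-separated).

progressive, dual, affirmative, subjunctive

Segment: mi-n-ch-il-ve.
aspect: -n → progressive.
number: -ch → dual.
polarity: -il → affirmative.
mood: -ve → subjunctive.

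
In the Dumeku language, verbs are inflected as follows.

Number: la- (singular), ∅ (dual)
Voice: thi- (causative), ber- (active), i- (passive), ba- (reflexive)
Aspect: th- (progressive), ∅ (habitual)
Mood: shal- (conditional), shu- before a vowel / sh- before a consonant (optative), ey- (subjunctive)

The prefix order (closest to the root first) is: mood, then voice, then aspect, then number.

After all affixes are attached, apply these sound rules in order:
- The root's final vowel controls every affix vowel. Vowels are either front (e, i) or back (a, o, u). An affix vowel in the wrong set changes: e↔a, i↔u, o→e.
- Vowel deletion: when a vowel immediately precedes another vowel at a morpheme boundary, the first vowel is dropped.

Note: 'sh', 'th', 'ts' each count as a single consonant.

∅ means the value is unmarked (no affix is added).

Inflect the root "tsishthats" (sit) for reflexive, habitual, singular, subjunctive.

Attach mood subjunctive ey- → eytsishthats.
Attach voice reflexive ba- → baeytsishthats.
aspect = habitual: zero marking, form stays baeytsishthats.
Attach number singular la- → labaeytsishthats.
Apply vowel harmony: labaeytsishthats → labaaytsishthats.
Apply vowel deletion: labaaytsishthats → labaytsishthats.

labaytsishthats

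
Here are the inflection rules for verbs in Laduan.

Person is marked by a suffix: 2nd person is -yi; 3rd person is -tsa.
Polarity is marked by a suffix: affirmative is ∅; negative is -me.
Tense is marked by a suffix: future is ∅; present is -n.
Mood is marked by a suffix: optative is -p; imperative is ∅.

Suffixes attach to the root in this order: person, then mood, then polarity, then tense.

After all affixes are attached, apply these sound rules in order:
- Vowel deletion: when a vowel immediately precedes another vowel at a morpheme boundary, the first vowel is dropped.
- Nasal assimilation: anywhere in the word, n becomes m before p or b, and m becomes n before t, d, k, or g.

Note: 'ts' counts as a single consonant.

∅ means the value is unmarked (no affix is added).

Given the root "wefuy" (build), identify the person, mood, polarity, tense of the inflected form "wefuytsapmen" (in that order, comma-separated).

3rd person, optative, negative, present

Segment: wefuy-tsa-p-me-n.
person: -tsa → 3rd person.
mood: -p → optative.
polarity: -me → negative.
tense: -n → present.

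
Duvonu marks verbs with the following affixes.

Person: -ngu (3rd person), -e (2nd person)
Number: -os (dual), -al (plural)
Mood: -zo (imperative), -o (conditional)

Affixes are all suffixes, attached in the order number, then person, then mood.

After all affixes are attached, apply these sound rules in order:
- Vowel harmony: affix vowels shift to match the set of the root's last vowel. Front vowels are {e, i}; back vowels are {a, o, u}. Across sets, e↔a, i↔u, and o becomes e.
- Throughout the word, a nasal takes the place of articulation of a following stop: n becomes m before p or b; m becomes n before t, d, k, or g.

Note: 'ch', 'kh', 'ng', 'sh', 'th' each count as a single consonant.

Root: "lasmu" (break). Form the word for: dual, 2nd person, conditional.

lasmuosao

Attach number dual -os → lasmuos.
Attach person 2nd person -e → lasmuose.
Attach mood conditional -o → lasmuoseo.
Apply vowel harmony: lasmuoseo → lasmuosao.
Nasal assimilation: no change.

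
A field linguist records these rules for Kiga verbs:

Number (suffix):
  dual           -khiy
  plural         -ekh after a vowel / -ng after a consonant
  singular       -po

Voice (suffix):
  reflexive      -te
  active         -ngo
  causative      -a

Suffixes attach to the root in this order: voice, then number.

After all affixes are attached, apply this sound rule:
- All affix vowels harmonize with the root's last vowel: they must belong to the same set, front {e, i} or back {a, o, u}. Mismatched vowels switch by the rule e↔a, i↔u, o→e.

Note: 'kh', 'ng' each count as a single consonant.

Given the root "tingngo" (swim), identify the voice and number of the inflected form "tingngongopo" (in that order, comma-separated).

active, singular

Segment: tingngo-ngo-po.
voice: -ngo → active.
number: -po → singular.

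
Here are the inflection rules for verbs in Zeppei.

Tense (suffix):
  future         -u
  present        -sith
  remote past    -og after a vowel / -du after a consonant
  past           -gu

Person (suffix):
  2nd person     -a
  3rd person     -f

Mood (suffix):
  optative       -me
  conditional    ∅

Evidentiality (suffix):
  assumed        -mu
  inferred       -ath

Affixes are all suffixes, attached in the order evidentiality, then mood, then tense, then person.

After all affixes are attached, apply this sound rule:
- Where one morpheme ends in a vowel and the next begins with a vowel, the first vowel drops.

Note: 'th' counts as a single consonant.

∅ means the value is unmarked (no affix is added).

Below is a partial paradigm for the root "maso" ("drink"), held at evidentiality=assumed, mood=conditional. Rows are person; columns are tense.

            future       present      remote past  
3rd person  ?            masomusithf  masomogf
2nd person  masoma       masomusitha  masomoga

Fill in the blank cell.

masomuf

Attach evidentiality assumed -mu → masomu.
mood = conditional: zero marking, form stays masomu.
Attach tense future -u → masomuu.
Attach person 3rd person -f → masomuuf.
Apply vowel deletion: masomuuf → masomuf.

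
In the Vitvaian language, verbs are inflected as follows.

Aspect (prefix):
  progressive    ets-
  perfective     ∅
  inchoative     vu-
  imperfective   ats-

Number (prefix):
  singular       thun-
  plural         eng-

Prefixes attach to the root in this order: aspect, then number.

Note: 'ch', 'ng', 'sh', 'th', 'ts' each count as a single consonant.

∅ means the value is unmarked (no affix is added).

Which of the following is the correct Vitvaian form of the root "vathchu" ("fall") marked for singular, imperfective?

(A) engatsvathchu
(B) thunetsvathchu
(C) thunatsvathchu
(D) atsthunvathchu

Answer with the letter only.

Attach aspect imperfective ats- → atsvathchu.
Attach number singular thun- → thunatsvathchu.
So the correct form is thunatsvathchu, option (C).
(D) atsthunvathchu is wrong: it has the affixes in the wrong order.
(B) thunetsvathchu is wrong: it uses progressive instead of imperfective for aspect.
(A) engatsvathchu is wrong: it uses plural instead of singular for number.

C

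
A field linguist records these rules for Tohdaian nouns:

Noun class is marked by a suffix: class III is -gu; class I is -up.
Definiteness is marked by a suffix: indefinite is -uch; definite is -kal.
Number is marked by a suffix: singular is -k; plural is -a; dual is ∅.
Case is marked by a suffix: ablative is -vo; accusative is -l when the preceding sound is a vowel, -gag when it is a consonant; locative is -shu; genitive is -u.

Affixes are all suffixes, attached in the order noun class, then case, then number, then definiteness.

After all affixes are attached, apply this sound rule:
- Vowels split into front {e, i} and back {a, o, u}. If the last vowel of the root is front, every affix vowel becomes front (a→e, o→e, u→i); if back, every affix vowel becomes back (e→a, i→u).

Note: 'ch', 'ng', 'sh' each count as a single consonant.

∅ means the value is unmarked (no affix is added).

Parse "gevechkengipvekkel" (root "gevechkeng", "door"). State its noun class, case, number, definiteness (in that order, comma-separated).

class I, ablative, singular, definite

Segment: gevechkeng-up-vo-k-kal.
noun class: -up → class I.
case: -vo → ablative.
number: -k → singular.
definiteness: -kal → definite.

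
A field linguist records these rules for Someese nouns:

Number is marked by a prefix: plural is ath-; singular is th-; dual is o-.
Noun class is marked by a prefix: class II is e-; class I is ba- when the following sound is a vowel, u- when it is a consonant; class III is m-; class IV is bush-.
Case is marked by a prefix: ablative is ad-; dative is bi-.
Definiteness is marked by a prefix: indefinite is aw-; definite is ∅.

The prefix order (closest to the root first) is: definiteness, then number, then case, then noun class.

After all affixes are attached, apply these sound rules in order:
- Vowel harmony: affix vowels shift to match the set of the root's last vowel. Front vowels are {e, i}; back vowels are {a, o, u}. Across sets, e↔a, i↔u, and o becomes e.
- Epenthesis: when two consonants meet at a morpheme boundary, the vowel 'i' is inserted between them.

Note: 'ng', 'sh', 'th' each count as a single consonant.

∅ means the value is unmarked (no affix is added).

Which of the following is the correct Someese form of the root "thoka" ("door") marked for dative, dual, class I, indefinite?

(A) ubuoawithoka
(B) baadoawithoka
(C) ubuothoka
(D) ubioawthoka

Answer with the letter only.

Attach definiteness indefinite aw- → awthoka.
Attach number dual o- → oawthoka.
Attach case dative bi- → bioawthoka.
Attach noun class class I u- (before consonant 'b') → ubioawthoka.
Apply vowel harmony: ubioawthoka → ubuoawthoka.
Apply epenthesis: ubuoawthoka → ubuoawithoka.
So the correct form is ubuoawithoka, option (A).
(C) ubuothoka is wrong: it uses definite instead of indefinite for definiteness.
(D) ubioawthoka is wrong: it fails to apply the sound rule(s).
(B) baadoawithoka is wrong: it uses ablative instead of dative for case.

A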